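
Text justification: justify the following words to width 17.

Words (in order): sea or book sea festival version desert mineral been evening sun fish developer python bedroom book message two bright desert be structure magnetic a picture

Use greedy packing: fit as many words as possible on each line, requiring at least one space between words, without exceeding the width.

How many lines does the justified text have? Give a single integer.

Answer: 11

Derivation:
Line 1: ['sea', 'or', 'book', 'sea'] (min_width=15, slack=2)
Line 2: ['festival', 'version'] (min_width=16, slack=1)
Line 3: ['desert', 'mineral'] (min_width=14, slack=3)
Line 4: ['been', 'evening', 'sun'] (min_width=16, slack=1)
Line 5: ['fish', 'developer'] (min_width=14, slack=3)
Line 6: ['python', 'bedroom'] (min_width=14, slack=3)
Line 7: ['book', 'message', 'two'] (min_width=16, slack=1)
Line 8: ['bright', 'desert', 'be'] (min_width=16, slack=1)
Line 9: ['structure'] (min_width=9, slack=8)
Line 10: ['magnetic', 'a'] (min_width=10, slack=7)
Line 11: ['picture'] (min_width=7, slack=10)
Total lines: 11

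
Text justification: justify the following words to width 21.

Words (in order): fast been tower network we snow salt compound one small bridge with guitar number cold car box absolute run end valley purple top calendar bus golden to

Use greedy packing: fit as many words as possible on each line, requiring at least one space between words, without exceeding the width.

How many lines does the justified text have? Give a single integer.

Line 1: ['fast', 'been', 'tower'] (min_width=15, slack=6)
Line 2: ['network', 'we', 'snow', 'salt'] (min_width=20, slack=1)
Line 3: ['compound', 'one', 'small'] (min_width=18, slack=3)
Line 4: ['bridge', 'with', 'guitar'] (min_width=18, slack=3)
Line 5: ['number', 'cold', 'car', 'box'] (min_width=19, slack=2)
Line 6: ['absolute', 'run', 'end'] (min_width=16, slack=5)
Line 7: ['valley', 'purple', 'top'] (min_width=17, slack=4)
Line 8: ['calendar', 'bus', 'golden'] (min_width=19, slack=2)
Line 9: ['to'] (min_width=2, slack=19)
Total lines: 9

Answer: 9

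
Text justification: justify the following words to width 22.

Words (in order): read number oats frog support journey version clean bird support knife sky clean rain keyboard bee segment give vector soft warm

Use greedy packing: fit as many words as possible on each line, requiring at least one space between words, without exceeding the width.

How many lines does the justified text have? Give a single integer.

Answer: 7

Derivation:
Line 1: ['read', 'number', 'oats', 'frog'] (min_width=21, slack=1)
Line 2: ['support', 'journey'] (min_width=15, slack=7)
Line 3: ['version', 'clean', 'bird'] (min_width=18, slack=4)
Line 4: ['support', 'knife', 'sky'] (min_width=17, slack=5)
Line 5: ['clean', 'rain', 'keyboard'] (min_width=19, slack=3)
Line 6: ['bee', 'segment', 'give'] (min_width=16, slack=6)
Line 7: ['vector', 'soft', 'warm'] (min_width=16, slack=6)
Total lines: 7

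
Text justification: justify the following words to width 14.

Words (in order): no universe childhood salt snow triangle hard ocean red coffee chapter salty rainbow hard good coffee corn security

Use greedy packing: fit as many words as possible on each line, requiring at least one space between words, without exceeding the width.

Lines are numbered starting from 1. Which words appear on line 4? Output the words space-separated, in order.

Answer: hard ocean red

Derivation:
Line 1: ['no', 'universe'] (min_width=11, slack=3)
Line 2: ['childhood', 'salt'] (min_width=14, slack=0)
Line 3: ['snow', 'triangle'] (min_width=13, slack=1)
Line 4: ['hard', 'ocean', 'red'] (min_width=14, slack=0)
Line 5: ['coffee', 'chapter'] (min_width=14, slack=0)
Line 6: ['salty', 'rainbow'] (min_width=13, slack=1)
Line 7: ['hard', 'good'] (min_width=9, slack=5)
Line 8: ['coffee', 'corn'] (min_width=11, slack=3)
Line 9: ['security'] (min_width=8, slack=6)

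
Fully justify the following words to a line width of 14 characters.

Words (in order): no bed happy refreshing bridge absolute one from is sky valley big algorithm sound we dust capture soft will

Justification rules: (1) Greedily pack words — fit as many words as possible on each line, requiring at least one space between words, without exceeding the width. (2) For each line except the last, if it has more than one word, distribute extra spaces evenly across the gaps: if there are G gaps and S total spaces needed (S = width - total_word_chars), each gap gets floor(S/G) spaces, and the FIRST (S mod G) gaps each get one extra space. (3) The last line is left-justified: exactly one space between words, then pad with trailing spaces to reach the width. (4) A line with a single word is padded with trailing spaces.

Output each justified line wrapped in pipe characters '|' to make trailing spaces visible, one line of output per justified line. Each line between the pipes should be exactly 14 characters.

Line 1: ['no', 'bed', 'happy'] (min_width=12, slack=2)
Line 2: ['refreshing'] (min_width=10, slack=4)
Line 3: ['bridge'] (min_width=6, slack=8)
Line 4: ['absolute', 'one'] (min_width=12, slack=2)
Line 5: ['from', 'is', 'sky'] (min_width=11, slack=3)
Line 6: ['valley', 'big'] (min_width=10, slack=4)
Line 7: ['algorithm'] (min_width=9, slack=5)
Line 8: ['sound', 'we', 'dust'] (min_width=13, slack=1)
Line 9: ['capture', 'soft'] (min_width=12, slack=2)
Line 10: ['will'] (min_width=4, slack=10)

Answer: |no  bed  happy|
|refreshing    |
|bridge        |
|absolute   one|
|from   is  sky|
|valley     big|
|algorithm     |
|sound  we dust|
|capture   soft|
|will          |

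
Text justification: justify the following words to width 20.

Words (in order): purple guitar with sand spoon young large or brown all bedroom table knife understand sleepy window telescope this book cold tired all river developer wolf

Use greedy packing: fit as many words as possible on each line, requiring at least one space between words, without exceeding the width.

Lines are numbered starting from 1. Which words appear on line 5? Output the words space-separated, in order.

Answer: understand sleepy

Derivation:
Line 1: ['purple', 'guitar', 'with'] (min_width=18, slack=2)
Line 2: ['sand', 'spoon', 'young'] (min_width=16, slack=4)
Line 3: ['large', 'or', 'brown', 'all'] (min_width=18, slack=2)
Line 4: ['bedroom', 'table', 'knife'] (min_width=19, slack=1)
Line 5: ['understand', 'sleepy'] (min_width=17, slack=3)
Line 6: ['window', 'telescope'] (min_width=16, slack=4)
Line 7: ['this', 'book', 'cold', 'tired'] (min_width=20, slack=0)
Line 8: ['all', 'river', 'developer'] (min_width=19, slack=1)
Line 9: ['wolf'] (min_width=4, slack=16)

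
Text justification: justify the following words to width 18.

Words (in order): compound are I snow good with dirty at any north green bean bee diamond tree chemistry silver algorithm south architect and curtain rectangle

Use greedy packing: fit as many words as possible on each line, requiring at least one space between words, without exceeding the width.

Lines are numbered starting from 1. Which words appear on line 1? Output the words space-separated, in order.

Answer: compound are I

Derivation:
Line 1: ['compound', 'are', 'I'] (min_width=14, slack=4)
Line 2: ['snow', 'good', 'with'] (min_width=14, slack=4)
Line 3: ['dirty', 'at', 'any', 'north'] (min_width=18, slack=0)
Line 4: ['green', 'bean', 'bee'] (min_width=14, slack=4)
Line 5: ['diamond', 'tree'] (min_width=12, slack=6)
Line 6: ['chemistry', 'silver'] (min_width=16, slack=2)
Line 7: ['algorithm', 'south'] (min_width=15, slack=3)
Line 8: ['architect', 'and'] (min_width=13, slack=5)
Line 9: ['curtain', 'rectangle'] (min_width=17, slack=1)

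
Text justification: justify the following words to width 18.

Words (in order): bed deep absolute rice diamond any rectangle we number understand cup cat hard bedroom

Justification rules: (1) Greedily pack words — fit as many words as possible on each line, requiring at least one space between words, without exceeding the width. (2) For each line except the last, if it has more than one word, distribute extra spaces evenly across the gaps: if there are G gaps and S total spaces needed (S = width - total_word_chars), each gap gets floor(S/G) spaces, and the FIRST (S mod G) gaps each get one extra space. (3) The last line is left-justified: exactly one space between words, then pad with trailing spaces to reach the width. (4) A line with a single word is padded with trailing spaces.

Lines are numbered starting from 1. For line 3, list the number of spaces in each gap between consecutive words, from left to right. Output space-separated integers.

Answer: 7

Derivation:
Line 1: ['bed', 'deep', 'absolute'] (min_width=17, slack=1)
Line 2: ['rice', 'diamond', 'any'] (min_width=16, slack=2)
Line 3: ['rectangle', 'we'] (min_width=12, slack=6)
Line 4: ['number', 'understand'] (min_width=17, slack=1)
Line 5: ['cup', 'cat', 'hard'] (min_width=12, slack=6)
Line 6: ['bedroom'] (min_width=7, slack=11)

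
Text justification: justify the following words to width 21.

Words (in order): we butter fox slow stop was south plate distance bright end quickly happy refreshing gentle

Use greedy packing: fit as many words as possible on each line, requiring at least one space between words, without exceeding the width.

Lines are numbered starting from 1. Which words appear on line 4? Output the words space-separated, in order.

Answer: quickly happy

Derivation:
Line 1: ['we', 'butter', 'fox', 'slow'] (min_width=18, slack=3)
Line 2: ['stop', 'was', 'south', 'plate'] (min_width=20, slack=1)
Line 3: ['distance', 'bright', 'end'] (min_width=19, slack=2)
Line 4: ['quickly', 'happy'] (min_width=13, slack=8)
Line 5: ['refreshing', 'gentle'] (min_width=17, slack=4)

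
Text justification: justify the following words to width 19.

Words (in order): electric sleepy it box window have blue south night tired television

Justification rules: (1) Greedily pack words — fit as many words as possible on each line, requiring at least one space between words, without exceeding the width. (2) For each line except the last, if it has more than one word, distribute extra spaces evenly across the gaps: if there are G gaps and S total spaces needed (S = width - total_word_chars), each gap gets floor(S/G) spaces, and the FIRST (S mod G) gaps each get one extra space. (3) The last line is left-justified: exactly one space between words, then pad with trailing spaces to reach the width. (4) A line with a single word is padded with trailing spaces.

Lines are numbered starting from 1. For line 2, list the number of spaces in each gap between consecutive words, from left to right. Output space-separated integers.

Line 1: ['electric', 'sleepy', 'it'] (min_width=18, slack=1)
Line 2: ['box', 'window', 'have'] (min_width=15, slack=4)
Line 3: ['blue', 'south', 'night'] (min_width=16, slack=3)
Line 4: ['tired', 'television'] (min_width=16, slack=3)

Answer: 3 3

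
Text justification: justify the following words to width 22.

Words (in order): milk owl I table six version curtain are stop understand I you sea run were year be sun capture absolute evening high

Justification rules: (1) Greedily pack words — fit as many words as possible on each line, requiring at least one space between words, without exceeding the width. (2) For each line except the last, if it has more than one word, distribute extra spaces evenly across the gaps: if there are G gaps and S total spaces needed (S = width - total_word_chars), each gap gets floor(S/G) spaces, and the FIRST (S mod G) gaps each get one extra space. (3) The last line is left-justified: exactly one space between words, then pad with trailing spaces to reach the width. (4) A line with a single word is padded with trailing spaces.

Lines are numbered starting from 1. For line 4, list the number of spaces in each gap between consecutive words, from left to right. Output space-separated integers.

Answer: 2 2 1 1

Derivation:
Line 1: ['milk', 'owl', 'I', 'table', 'six'] (min_width=20, slack=2)
Line 2: ['version', 'curtain', 'are'] (min_width=19, slack=3)
Line 3: ['stop', 'understand', 'I', 'you'] (min_width=21, slack=1)
Line 4: ['sea', 'run', 'were', 'year', 'be'] (min_width=20, slack=2)
Line 5: ['sun', 'capture', 'absolute'] (min_width=20, slack=2)
Line 6: ['evening', 'high'] (min_width=12, slack=10)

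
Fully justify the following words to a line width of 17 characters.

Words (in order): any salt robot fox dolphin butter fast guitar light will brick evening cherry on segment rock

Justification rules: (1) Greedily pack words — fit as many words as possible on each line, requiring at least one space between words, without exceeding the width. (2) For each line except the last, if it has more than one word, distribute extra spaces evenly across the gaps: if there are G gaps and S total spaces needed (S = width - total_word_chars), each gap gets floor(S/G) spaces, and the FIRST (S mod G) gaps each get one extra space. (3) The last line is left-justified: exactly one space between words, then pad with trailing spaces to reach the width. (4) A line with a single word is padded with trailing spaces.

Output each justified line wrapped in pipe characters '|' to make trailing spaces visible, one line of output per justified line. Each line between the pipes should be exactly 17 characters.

Answer: |any   salt  robot|
|fox       dolphin|
|butter       fast|
|guitar light will|
|brick     evening|
|cherry on segment|
|rock             |

Derivation:
Line 1: ['any', 'salt', 'robot'] (min_width=14, slack=3)
Line 2: ['fox', 'dolphin'] (min_width=11, slack=6)
Line 3: ['butter', 'fast'] (min_width=11, slack=6)
Line 4: ['guitar', 'light', 'will'] (min_width=17, slack=0)
Line 5: ['brick', 'evening'] (min_width=13, slack=4)
Line 6: ['cherry', 'on', 'segment'] (min_width=17, slack=0)
Line 7: ['rock'] (min_width=4, slack=13)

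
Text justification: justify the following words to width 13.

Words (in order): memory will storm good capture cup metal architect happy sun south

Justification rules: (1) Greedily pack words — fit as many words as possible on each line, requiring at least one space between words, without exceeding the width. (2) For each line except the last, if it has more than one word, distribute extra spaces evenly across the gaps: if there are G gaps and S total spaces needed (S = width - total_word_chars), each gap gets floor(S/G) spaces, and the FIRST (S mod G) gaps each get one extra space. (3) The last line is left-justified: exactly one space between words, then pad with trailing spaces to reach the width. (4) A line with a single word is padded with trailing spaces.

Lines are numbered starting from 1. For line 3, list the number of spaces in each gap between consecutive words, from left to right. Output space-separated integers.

Answer: 3

Derivation:
Line 1: ['memory', 'will'] (min_width=11, slack=2)
Line 2: ['storm', 'good'] (min_width=10, slack=3)
Line 3: ['capture', 'cup'] (min_width=11, slack=2)
Line 4: ['metal'] (min_width=5, slack=8)
Line 5: ['architect'] (min_width=9, slack=4)
Line 6: ['happy', 'sun'] (min_width=9, slack=4)
Line 7: ['south'] (min_width=5, slack=8)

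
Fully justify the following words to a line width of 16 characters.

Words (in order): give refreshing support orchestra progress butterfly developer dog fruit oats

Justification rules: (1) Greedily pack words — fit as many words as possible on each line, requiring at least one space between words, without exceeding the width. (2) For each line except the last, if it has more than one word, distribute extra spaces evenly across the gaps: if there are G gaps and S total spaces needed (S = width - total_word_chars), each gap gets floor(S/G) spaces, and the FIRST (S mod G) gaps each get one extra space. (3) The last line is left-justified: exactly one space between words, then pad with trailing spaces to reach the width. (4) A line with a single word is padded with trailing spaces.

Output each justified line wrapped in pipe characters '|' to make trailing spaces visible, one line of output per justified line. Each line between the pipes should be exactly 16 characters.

Answer: |give  refreshing|
|support         |
|orchestra       |
|progress        |
|butterfly       |
|developer    dog|
|fruit oats      |

Derivation:
Line 1: ['give', 'refreshing'] (min_width=15, slack=1)
Line 2: ['support'] (min_width=7, slack=9)
Line 3: ['orchestra'] (min_width=9, slack=7)
Line 4: ['progress'] (min_width=8, slack=8)
Line 5: ['butterfly'] (min_width=9, slack=7)
Line 6: ['developer', 'dog'] (min_width=13, slack=3)
Line 7: ['fruit', 'oats'] (min_width=10, slack=6)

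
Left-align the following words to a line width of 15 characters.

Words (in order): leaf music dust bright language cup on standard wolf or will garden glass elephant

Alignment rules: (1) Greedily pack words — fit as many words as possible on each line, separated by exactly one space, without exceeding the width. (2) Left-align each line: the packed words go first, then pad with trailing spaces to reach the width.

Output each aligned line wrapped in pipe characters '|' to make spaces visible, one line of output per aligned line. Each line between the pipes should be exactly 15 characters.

Answer: |leaf music dust|
|bright language|
|cup on standard|
|wolf or will   |
|garden glass   |
|elephant       |

Derivation:
Line 1: ['leaf', 'music', 'dust'] (min_width=15, slack=0)
Line 2: ['bright', 'language'] (min_width=15, slack=0)
Line 3: ['cup', 'on', 'standard'] (min_width=15, slack=0)
Line 4: ['wolf', 'or', 'will'] (min_width=12, slack=3)
Line 5: ['garden', 'glass'] (min_width=12, slack=3)
Line 6: ['elephant'] (min_width=8, slack=7)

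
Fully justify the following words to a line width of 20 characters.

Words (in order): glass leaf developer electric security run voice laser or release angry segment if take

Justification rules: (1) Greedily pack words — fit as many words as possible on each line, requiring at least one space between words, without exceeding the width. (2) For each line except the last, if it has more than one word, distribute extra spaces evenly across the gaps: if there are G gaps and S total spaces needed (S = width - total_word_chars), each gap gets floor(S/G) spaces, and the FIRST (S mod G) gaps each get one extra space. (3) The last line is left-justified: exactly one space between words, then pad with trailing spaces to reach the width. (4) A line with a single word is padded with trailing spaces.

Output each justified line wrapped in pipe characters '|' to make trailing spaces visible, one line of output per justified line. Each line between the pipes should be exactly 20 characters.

Line 1: ['glass', 'leaf', 'developer'] (min_width=20, slack=0)
Line 2: ['electric', 'security'] (min_width=17, slack=3)
Line 3: ['run', 'voice', 'laser', 'or'] (min_width=18, slack=2)
Line 4: ['release', 'angry'] (min_width=13, slack=7)
Line 5: ['segment', 'if', 'take'] (min_width=15, slack=5)

Answer: |glass leaf developer|
|electric    security|
|run  voice  laser or|
|release        angry|
|segment if take     |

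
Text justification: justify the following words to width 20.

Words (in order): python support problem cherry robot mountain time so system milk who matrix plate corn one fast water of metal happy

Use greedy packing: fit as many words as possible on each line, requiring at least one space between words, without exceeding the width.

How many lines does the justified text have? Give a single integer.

Line 1: ['python', 'support'] (min_width=14, slack=6)
Line 2: ['problem', 'cherry', 'robot'] (min_width=20, slack=0)
Line 3: ['mountain', 'time', 'so'] (min_width=16, slack=4)
Line 4: ['system', 'milk', 'who'] (min_width=15, slack=5)
Line 5: ['matrix', 'plate', 'corn'] (min_width=17, slack=3)
Line 6: ['one', 'fast', 'water', 'of'] (min_width=17, slack=3)
Line 7: ['metal', 'happy'] (min_width=11, slack=9)
Total lines: 7

Answer: 7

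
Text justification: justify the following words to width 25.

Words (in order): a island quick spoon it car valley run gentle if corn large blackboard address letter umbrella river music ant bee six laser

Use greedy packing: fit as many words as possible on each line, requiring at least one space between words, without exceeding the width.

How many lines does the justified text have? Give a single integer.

Line 1: ['a', 'island', 'quick', 'spoon', 'it'] (min_width=23, slack=2)
Line 2: ['car', 'valley', 'run', 'gentle', 'if'] (min_width=24, slack=1)
Line 3: ['corn', 'large', 'blackboard'] (min_width=21, slack=4)
Line 4: ['address', 'letter', 'umbrella'] (min_width=23, slack=2)
Line 5: ['river', 'music', 'ant', 'bee', 'six'] (min_width=23, slack=2)
Line 6: ['laser'] (min_width=5, slack=20)
Total lines: 6

Answer: 6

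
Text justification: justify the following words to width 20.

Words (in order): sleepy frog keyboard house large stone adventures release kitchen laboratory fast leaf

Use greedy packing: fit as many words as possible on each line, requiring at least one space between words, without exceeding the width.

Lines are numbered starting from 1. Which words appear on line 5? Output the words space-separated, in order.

Answer: fast leaf

Derivation:
Line 1: ['sleepy', 'frog', 'keyboard'] (min_width=20, slack=0)
Line 2: ['house', 'large', 'stone'] (min_width=17, slack=3)
Line 3: ['adventures', 'release'] (min_width=18, slack=2)
Line 4: ['kitchen', 'laboratory'] (min_width=18, slack=2)
Line 5: ['fast', 'leaf'] (min_width=9, slack=11)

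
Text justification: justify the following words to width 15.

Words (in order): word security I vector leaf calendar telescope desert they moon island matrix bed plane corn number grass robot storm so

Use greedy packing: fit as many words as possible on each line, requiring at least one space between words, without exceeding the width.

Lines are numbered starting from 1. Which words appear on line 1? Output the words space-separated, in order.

Line 1: ['word', 'security', 'I'] (min_width=15, slack=0)
Line 2: ['vector', 'leaf'] (min_width=11, slack=4)
Line 3: ['calendar'] (min_width=8, slack=7)
Line 4: ['telescope'] (min_width=9, slack=6)
Line 5: ['desert', 'they'] (min_width=11, slack=4)
Line 6: ['moon', 'island'] (min_width=11, slack=4)
Line 7: ['matrix', 'bed'] (min_width=10, slack=5)
Line 8: ['plane', 'corn'] (min_width=10, slack=5)
Line 9: ['number', 'grass'] (min_width=12, slack=3)
Line 10: ['robot', 'storm', 'so'] (min_width=14, slack=1)

Answer: word security I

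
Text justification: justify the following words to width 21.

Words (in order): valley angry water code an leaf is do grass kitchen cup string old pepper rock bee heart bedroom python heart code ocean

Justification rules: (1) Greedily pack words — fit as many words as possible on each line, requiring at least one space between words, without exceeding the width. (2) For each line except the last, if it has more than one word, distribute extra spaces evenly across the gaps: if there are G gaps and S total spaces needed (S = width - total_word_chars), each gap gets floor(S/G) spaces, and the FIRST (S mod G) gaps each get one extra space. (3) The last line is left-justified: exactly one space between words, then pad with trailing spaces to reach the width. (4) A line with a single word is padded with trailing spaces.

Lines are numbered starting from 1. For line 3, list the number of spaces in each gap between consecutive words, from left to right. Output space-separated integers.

Line 1: ['valley', 'angry', 'water'] (min_width=18, slack=3)
Line 2: ['code', 'an', 'leaf', 'is', 'do'] (min_width=18, slack=3)
Line 3: ['grass', 'kitchen', 'cup'] (min_width=17, slack=4)
Line 4: ['string', 'old', 'pepper'] (min_width=17, slack=4)
Line 5: ['rock', 'bee', 'heart'] (min_width=14, slack=7)
Line 6: ['bedroom', 'python', 'heart'] (min_width=20, slack=1)
Line 7: ['code', 'ocean'] (min_width=10, slack=11)

Answer: 3 3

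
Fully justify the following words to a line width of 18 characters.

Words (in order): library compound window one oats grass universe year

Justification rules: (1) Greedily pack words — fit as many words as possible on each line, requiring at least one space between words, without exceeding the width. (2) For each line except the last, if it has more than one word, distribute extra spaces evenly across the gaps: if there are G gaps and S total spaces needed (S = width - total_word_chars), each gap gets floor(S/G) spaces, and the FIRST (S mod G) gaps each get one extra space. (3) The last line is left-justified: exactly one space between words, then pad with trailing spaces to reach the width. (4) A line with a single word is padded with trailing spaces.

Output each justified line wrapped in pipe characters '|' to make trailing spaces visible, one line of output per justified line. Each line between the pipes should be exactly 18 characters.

Line 1: ['library', 'compound'] (min_width=16, slack=2)
Line 2: ['window', 'one', 'oats'] (min_width=15, slack=3)
Line 3: ['grass', 'universe'] (min_width=14, slack=4)
Line 4: ['year'] (min_width=4, slack=14)

Answer: |library   compound|
|window   one  oats|
|grass     universe|
|year              |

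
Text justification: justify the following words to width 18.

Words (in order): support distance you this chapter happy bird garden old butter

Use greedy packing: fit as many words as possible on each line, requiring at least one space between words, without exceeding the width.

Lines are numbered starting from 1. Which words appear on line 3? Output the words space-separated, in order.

Line 1: ['support', 'distance'] (min_width=16, slack=2)
Line 2: ['you', 'this', 'chapter'] (min_width=16, slack=2)
Line 3: ['happy', 'bird', 'garden'] (min_width=17, slack=1)
Line 4: ['old', 'butter'] (min_width=10, slack=8)

Answer: happy bird garden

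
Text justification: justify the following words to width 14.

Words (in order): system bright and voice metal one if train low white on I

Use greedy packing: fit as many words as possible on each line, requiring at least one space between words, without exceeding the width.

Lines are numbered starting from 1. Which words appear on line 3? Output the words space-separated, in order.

Line 1: ['system', 'bright'] (min_width=13, slack=1)
Line 2: ['and', 'voice'] (min_width=9, slack=5)
Line 3: ['metal', 'one', 'if'] (min_width=12, slack=2)
Line 4: ['train', 'low'] (min_width=9, slack=5)
Line 5: ['white', 'on', 'I'] (min_width=10, slack=4)

Answer: metal one if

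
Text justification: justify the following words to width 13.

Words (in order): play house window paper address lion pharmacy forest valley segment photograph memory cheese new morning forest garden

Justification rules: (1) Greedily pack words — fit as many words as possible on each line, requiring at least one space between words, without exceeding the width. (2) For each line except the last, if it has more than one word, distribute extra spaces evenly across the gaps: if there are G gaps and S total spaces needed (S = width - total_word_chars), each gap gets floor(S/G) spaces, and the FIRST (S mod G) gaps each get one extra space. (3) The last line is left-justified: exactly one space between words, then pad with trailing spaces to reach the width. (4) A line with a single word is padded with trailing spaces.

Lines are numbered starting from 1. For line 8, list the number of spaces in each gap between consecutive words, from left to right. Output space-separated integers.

Answer: 1

Derivation:
Line 1: ['play', 'house'] (min_width=10, slack=3)
Line 2: ['window', 'paper'] (min_width=12, slack=1)
Line 3: ['address', 'lion'] (min_width=12, slack=1)
Line 4: ['pharmacy'] (min_width=8, slack=5)
Line 5: ['forest', 'valley'] (min_width=13, slack=0)
Line 6: ['segment'] (min_width=7, slack=6)
Line 7: ['photograph'] (min_width=10, slack=3)
Line 8: ['memory', 'cheese'] (min_width=13, slack=0)
Line 9: ['new', 'morning'] (min_width=11, slack=2)
Line 10: ['forest', 'garden'] (min_width=13, slack=0)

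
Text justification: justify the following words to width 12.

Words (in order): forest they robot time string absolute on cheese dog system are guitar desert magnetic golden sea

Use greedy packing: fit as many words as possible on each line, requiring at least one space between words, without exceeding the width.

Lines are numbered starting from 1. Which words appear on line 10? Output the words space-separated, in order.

Answer: golden sea

Derivation:
Line 1: ['forest', 'they'] (min_width=11, slack=1)
Line 2: ['robot', 'time'] (min_width=10, slack=2)
Line 3: ['string'] (min_width=6, slack=6)
Line 4: ['absolute', 'on'] (min_width=11, slack=1)
Line 5: ['cheese', 'dog'] (min_width=10, slack=2)
Line 6: ['system', 'are'] (min_width=10, slack=2)
Line 7: ['guitar'] (min_width=6, slack=6)
Line 8: ['desert'] (min_width=6, slack=6)
Line 9: ['magnetic'] (min_width=8, slack=4)
Line 10: ['golden', 'sea'] (min_width=10, slack=2)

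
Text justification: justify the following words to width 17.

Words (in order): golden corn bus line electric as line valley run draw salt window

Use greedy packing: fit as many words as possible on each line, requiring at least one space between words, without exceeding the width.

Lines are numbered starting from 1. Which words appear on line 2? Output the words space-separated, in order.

Answer: line electric as

Derivation:
Line 1: ['golden', 'corn', 'bus'] (min_width=15, slack=2)
Line 2: ['line', 'electric', 'as'] (min_width=16, slack=1)
Line 3: ['line', 'valley', 'run'] (min_width=15, slack=2)
Line 4: ['draw', 'salt', 'window'] (min_width=16, slack=1)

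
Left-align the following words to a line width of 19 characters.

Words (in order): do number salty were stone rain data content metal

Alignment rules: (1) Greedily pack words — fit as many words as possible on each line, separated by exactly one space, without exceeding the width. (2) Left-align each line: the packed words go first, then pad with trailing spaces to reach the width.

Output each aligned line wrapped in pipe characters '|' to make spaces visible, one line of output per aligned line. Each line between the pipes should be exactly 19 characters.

Answer: |do number salty    |
|were stone rain    |
|data content metal |

Derivation:
Line 1: ['do', 'number', 'salty'] (min_width=15, slack=4)
Line 2: ['were', 'stone', 'rain'] (min_width=15, slack=4)
Line 3: ['data', 'content', 'metal'] (min_width=18, slack=1)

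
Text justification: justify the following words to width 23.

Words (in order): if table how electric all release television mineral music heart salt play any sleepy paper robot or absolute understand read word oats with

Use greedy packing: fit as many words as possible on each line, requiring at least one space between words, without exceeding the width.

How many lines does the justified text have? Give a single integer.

Answer: 7

Derivation:
Line 1: ['if', 'table', 'how', 'electric'] (min_width=21, slack=2)
Line 2: ['all', 'release', 'television'] (min_width=22, slack=1)
Line 3: ['mineral', 'music', 'heart'] (min_width=19, slack=4)
Line 4: ['salt', 'play', 'any', 'sleepy'] (min_width=20, slack=3)
Line 5: ['paper', 'robot', 'or', 'absolute'] (min_width=23, slack=0)
Line 6: ['understand', 'read', 'word'] (min_width=20, slack=3)
Line 7: ['oats', 'with'] (min_width=9, slack=14)
Total lines: 7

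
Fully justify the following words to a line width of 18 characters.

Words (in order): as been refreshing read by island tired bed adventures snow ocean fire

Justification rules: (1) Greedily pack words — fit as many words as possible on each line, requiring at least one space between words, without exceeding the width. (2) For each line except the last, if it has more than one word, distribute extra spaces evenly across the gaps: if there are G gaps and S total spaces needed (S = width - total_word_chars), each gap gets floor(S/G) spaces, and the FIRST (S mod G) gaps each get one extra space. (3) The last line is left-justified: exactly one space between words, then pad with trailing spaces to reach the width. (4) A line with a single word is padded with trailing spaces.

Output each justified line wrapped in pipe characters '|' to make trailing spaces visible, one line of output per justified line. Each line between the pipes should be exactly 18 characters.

Answer: |as been refreshing|
|read   by   island|
|tired          bed|
|adventures    snow|
|ocean fire        |

Derivation:
Line 1: ['as', 'been', 'refreshing'] (min_width=18, slack=0)
Line 2: ['read', 'by', 'island'] (min_width=14, slack=4)
Line 3: ['tired', 'bed'] (min_width=9, slack=9)
Line 4: ['adventures', 'snow'] (min_width=15, slack=3)
Line 5: ['ocean', 'fire'] (min_width=10, slack=8)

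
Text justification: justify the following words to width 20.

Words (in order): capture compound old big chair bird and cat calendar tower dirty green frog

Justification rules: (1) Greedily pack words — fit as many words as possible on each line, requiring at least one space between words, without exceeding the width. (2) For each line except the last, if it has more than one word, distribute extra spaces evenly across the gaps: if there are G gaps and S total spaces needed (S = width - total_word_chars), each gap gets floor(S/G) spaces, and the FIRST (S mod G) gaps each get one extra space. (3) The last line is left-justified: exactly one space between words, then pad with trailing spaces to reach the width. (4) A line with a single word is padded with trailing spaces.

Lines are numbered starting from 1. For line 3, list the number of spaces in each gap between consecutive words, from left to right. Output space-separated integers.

Line 1: ['capture', 'compound', 'old'] (min_width=20, slack=0)
Line 2: ['big', 'chair', 'bird', 'and'] (min_width=18, slack=2)
Line 3: ['cat', 'calendar', 'tower'] (min_width=18, slack=2)
Line 4: ['dirty', 'green', 'frog'] (min_width=16, slack=4)

Answer: 2 2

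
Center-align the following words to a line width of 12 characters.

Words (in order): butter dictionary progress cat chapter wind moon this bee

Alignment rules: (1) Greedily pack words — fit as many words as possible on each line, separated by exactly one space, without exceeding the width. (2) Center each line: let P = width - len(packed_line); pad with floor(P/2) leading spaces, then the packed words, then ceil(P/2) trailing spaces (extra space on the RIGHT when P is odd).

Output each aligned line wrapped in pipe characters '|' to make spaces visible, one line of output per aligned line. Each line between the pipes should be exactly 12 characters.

Line 1: ['butter'] (min_width=6, slack=6)
Line 2: ['dictionary'] (min_width=10, slack=2)
Line 3: ['progress', 'cat'] (min_width=12, slack=0)
Line 4: ['chapter', 'wind'] (min_width=12, slack=0)
Line 5: ['moon', 'this'] (min_width=9, slack=3)
Line 6: ['bee'] (min_width=3, slack=9)

Answer: |   butter   |
| dictionary |
|progress cat|
|chapter wind|
| moon this  |
|    bee     |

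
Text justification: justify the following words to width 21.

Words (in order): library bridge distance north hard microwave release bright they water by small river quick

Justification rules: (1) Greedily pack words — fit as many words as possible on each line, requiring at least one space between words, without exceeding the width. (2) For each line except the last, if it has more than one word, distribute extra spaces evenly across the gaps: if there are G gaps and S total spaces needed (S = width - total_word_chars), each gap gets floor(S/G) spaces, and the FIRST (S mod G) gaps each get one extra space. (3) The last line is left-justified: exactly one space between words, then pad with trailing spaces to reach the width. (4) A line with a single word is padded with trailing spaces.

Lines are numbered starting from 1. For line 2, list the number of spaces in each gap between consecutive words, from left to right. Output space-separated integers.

Answer: 2 2

Derivation:
Line 1: ['library', 'bridge'] (min_width=14, slack=7)
Line 2: ['distance', 'north', 'hard'] (min_width=19, slack=2)
Line 3: ['microwave', 'release'] (min_width=17, slack=4)
Line 4: ['bright', 'they', 'water', 'by'] (min_width=20, slack=1)
Line 5: ['small', 'river', 'quick'] (min_width=17, slack=4)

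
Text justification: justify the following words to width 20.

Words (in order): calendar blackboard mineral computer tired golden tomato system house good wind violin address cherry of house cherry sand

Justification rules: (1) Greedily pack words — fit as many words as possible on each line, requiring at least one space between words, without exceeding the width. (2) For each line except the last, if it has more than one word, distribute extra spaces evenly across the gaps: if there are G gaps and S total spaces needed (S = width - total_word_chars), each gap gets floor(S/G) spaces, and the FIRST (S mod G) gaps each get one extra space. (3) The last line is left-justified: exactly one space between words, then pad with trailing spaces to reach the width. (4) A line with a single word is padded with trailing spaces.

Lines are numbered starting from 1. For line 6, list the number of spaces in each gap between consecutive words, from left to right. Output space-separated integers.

Answer: 4 3

Derivation:
Line 1: ['calendar', 'blackboard'] (min_width=19, slack=1)
Line 2: ['mineral', 'computer'] (min_width=16, slack=4)
Line 3: ['tired', 'golden', 'tomato'] (min_width=19, slack=1)
Line 4: ['system', 'house', 'good'] (min_width=17, slack=3)
Line 5: ['wind', 'violin', 'address'] (min_width=19, slack=1)
Line 6: ['cherry', 'of', 'house'] (min_width=15, slack=5)
Line 7: ['cherry', 'sand'] (min_width=11, slack=9)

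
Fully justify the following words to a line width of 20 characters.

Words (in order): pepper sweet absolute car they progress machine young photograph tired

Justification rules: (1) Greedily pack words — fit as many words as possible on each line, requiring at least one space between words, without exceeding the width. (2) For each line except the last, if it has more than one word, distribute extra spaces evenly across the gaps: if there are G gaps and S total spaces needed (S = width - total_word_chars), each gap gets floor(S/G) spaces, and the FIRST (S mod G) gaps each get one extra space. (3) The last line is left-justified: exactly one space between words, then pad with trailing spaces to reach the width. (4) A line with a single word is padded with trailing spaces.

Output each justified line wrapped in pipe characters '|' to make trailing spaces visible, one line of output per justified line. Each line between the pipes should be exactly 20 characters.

Answer: |pepper         sweet|
|absolute   car  they|
|progress     machine|
|young     photograph|
|tired               |

Derivation:
Line 1: ['pepper', 'sweet'] (min_width=12, slack=8)
Line 2: ['absolute', 'car', 'they'] (min_width=17, slack=3)
Line 3: ['progress', 'machine'] (min_width=16, slack=4)
Line 4: ['young', 'photograph'] (min_width=16, slack=4)
Line 5: ['tired'] (min_width=5, slack=15)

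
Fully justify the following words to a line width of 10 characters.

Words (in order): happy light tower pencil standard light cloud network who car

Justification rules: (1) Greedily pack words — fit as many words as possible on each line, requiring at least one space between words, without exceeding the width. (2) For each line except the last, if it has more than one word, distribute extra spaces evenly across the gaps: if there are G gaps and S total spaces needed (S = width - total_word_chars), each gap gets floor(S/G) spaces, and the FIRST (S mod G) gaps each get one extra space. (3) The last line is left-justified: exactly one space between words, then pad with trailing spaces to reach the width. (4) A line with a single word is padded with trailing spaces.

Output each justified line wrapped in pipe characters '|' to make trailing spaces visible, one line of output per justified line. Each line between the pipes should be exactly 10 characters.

Line 1: ['happy'] (min_width=5, slack=5)
Line 2: ['light'] (min_width=5, slack=5)
Line 3: ['tower'] (min_width=5, slack=5)
Line 4: ['pencil'] (min_width=6, slack=4)
Line 5: ['standard'] (min_width=8, slack=2)
Line 6: ['light'] (min_width=5, slack=5)
Line 7: ['cloud'] (min_width=5, slack=5)
Line 8: ['network'] (min_width=7, slack=3)
Line 9: ['who', 'car'] (min_width=7, slack=3)

Answer: |happy     |
|light     |
|tower     |
|pencil    |
|standard  |
|light     |
|cloud     |
|network   |
|who car   |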